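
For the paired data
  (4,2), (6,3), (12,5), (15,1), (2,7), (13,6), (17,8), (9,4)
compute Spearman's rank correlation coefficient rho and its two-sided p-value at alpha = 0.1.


Step 1: Rank x and y separately (midranks; no ties here).
rank(x): 4->2, 6->3, 12->5, 15->7, 2->1, 13->6, 17->8, 9->4
rank(y): 2->2, 3->3, 5->5, 1->1, 7->7, 6->6, 8->8, 4->4
Step 2: d_i = R_x(i) - R_y(i); compute d_i^2.
  (2-2)^2=0, (3-3)^2=0, (5-5)^2=0, (7-1)^2=36, (1-7)^2=36, (6-6)^2=0, (8-8)^2=0, (4-4)^2=0
sum(d^2) = 72.
Step 3: rho = 1 - 6*72 / (8*(8^2 - 1)) = 1 - 432/504 = 0.142857.
Step 4: Under H0, t = rho * sqrt((n-2)/(1-rho^2)) = 0.3536 ~ t(6).
Step 5: Two-sided p-value from the t-distribution with 6 df = 0.735765.
Step 6: alpha = 0.1. fail to reject H0.

rho = 0.1429, p = 0.735765, fail to reject H0 at alpha = 0.1.


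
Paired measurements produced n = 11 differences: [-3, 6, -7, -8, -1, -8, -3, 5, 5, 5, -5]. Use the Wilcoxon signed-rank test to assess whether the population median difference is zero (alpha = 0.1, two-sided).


Step 1: Drop any zero differences (none here) and take |d_i|.
|d| = [3, 6, 7, 8, 1, 8, 3, 5, 5, 5, 5]
Step 2: Midrank |d_i| (ties get averaged ranks).
ranks: |3|->2.5, |6|->8, |7|->9, |8|->10.5, |1|->1, |8|->10.5, |3|->2.5, |5|->5.5, |5|->5.5, |5|->5.5, |5|->5.5
Step 3: Attach original signs; sum ranks with positive sign and with negative sign.
W+ = 8 + 5.5 + 5.5 + 5.5 = 24.5
W- = 2.5 + 9 + 10.5 + 1 + 10.5 + 2.5 + 5.5 = 41.5
(Check: W+ + W- = 66 should equal n(n+1)/2 = 66.)
Step 4: Test statistic W = min(W+, W-) = 24.5.
Step 5: Ties in |d|, so use the tie-corrected normal approximation.
        E[W] = n(n+1)/4 = 11*12/4 = 33.
        Tie groups: |d|=3 (t=2), |d|=5 (t=4), |d|=8 (t=2); sum(t^3 - t) = 72.
        Var[W] = n(n+1)(2n+1)/24 - sum(t^3-t)/48 = 3036/24 - 72/48 = 125.
        z = (W - E[W]) / sqrt(Var[W]) = (24.5 - 33) / 11.1803 = -0.7603.
        Two-sided p = 2*Phi(z) = 0.447097.
Step 6: alpha = 0.1. fail to reject H0.

W+ = 24.5, W- = 41.5, W = min = 24.5, p = 0.447097, fail to reject H0.


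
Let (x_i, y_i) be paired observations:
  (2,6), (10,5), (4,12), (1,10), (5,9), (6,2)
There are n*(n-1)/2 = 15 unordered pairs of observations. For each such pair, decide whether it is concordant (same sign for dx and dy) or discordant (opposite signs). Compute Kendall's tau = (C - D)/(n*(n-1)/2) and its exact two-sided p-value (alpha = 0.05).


Step 1: Enumerate the 15 unordered pairs (i,j) with i<j and classify each by sign(x_j-x_i) * sign(y_j-y_i).
  (1,2):dx=+8,dy=-1->D; (1,3):dx=+2,dy=+6->C; (1,4):dx=-1,dy=+4->D; (1,5):dx=+3,dy=+3->C
  (1,6):dx=+4,dy=-4->D; (2,3):dx=-6,dy=+7->D; (2,4):dx=-9,dy=+5->D; (2,5):dx=-5,dy=+4->D
  (2,6):dx=-4,dy=-3->C; (3,4):dx=-3,dy=-2->C; (3,5):dx=+1,dy=-3->D; (3,6):dx=+2,dy=-10->D
  (4,5):dx=+4,dy=-1->D; (4,6):dx=+5,dy=-8->D; (5,6):dx=+1,dy=-7->D
Step 2: C = 4, D = 11, total pairs = 15.
Step 3: tau = (C - D)/(n(n-1)/2) = (4 - 11)/15 = -0.466667.
Step 4: Exact two-sided p-value (enumerate n! = 720 permutations of y under H0): p = 0.272222.
Step 5: alpha = 0.05. fail to reject H0.

tau_b = -0.4667 (C=4, D=11), p = 0.272222, fail to reject H0.


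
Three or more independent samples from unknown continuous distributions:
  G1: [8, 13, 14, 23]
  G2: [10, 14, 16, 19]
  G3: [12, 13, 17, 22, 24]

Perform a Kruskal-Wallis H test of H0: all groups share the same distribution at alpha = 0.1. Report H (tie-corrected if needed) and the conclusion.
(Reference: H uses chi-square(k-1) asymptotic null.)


Step 1: Combine all N = 13 observations and assign midranks.
sorted (value, group, rank): (8,G1,1), (10,G2,2), (12,G3,3), (13,G1,4.5), (13,G3,4.5), (14,G1,6.5), (14,G2,6.5), (16,G2,8), (17,G3,9), (19,G2,10), (22,G3,11), (23,G1,12), (24,G3,13)
Step 2: Sum ranks within each group.
R_1 = 24 (n_1 = 4)
R_2 = 26.5 (n_2 = 4)
R_3 = 40.5 (n_3 = 5)
Step 3: H = 12/(N(N+1)) * sum(R_i^2/n_i) - 3(N+1)
     = 12/(13*14) * (24^2/4 + 26.5^2/4 + 40.5^2/5) - 3*14
     = 0.065934 * 647.612 - 42
     = 0.699725.
Step 4: Ties present; correction factor C = 1 - 12/(13^3 - 13) = 0.994505. Corrected H = 0.699725 / 0.994505 = 0.703591.
Step 5: Under H0, H ~ chi^2(2); p-value = 0.703424.
Step 6: alpha = 0.1. fail to reject H0.

H = 0.7036, df = 2, p = 0.703424, fail to reject H0.


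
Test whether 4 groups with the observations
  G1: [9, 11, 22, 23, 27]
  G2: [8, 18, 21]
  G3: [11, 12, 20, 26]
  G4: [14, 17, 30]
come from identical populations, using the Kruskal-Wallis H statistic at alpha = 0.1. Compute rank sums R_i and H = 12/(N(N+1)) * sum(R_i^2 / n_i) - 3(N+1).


Step 1: Combine all N = 15 observations and assign midranks.
sorted (value, group, rank): (8,G2,1), (9,G1,2), (11,G1,3.5), (11,G3,3.5), (12,G3,5), (14,G4,6), (17,G4,7), (18,G2,8), (20,G3,9), (21,G2,10), (22,G1,11), (23,G1,12), (26,G3,13), (27,G1,14), (30,G4,15)
Step 2: Sum ranks within each group.
R_1 = 42.5 (n_1 = 5)
R_2 = 19 (n_2 = 3)
R_3 = 30.5 (n_3 = 4)
R_4 = 28 (n_4 = 3)
Step 3: H = 12/(N(N+1)) * sum(R_i^2/n_i) - 3(N+1)
     = 12/(15*16) * (42.5^2/5 + 19^2/3 + 30.5^2/4 + 28^2/3) - 3*16
     = 0.050000 * 975.479 - 48
     = 0.773958.
Step 4: Ties present; correction factor C = 1 - 6/(15^3 - 15) = 0.998214. Corrected H = 0.773958 / 0.998214 = 0.775343.
Step 5: Under H0, H ~ chi^2(3); p-value = 0.855355.
Step 6: alpha = 0.1. fail to reject H0.

H = 0.7753, df = 3, p = 0.855355, fail to reject H0.


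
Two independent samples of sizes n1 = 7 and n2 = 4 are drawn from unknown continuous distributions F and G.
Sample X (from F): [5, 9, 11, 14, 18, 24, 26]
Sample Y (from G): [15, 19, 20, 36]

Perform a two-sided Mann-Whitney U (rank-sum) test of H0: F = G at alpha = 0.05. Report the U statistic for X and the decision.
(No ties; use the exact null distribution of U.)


Step 1: Combine and sort all 11 observations; assign midranks.
sorted (value, group): (5,X), (9,X), (11,X), (14,X), (15,Y), (18,X), (19,Y), (20,Y), (24,X), (26,X), (36,Y)
ranks: 5->1, 9->2, 11->3, 14->4, 15->5, 18->6, 19->7, 20->8, 24->9, 26->10, 36->11
Step 2: Rank sum for X: R1 = 1 + 2 + 3 + 4 + 6 + 9 + 10 = 35.
Step 3: U_X = R1 - n1(n1+1)/2 = 35 - 7*8/2 = 35 - 28 = 7.
       U_Y = n1*n2 - U_X = 28 - 7 = 21.
Step 4: No ties, so the exact null distribution of U (based on enumerating the C(11,7) = 330 equally likely rank assignments) gives the two-sided p-value.
Step 5: p-value = 0.230303; compare to alpha = 0.05. fail to reject H0.

U_X = 7, p = 0.230303, fail to reject H0 at alpha = 0.05.


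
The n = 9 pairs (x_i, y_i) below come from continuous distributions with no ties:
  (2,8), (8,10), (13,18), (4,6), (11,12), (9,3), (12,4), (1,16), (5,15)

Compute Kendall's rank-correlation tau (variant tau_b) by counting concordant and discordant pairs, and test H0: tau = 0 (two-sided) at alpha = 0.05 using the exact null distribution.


Step 1: Enumerate the 36 unordered pairs (i,j) with i<j and classify each by sign(x_j-x_i) * sign(y_j-y_i).
  (1,2):dx=+6,dy=+2->C; (1,3):dx=+11,dy=+10->C; (1,4):dx=+2,dy=-2->D; (1,5):dx=+9,dy=+4->C
  (1,6):dx=+7,dy=-5->D; (1,7):dx=+10,dy=-4->D; (1,8):dx=-1,dy=+8->D; (1,9):dx=+3,dy=+7->C
  (2,3):dx=+5,dy=+8->C; (2,4):dx=-4,dy=-4->C; (2,5):dx=+3,dy=+2->C; (2,6):dx=+1,dy=-7->D
  (2,7):dx=+4,dy=-6->D; (2,8):dx=-7,dy=+6->D; (2,9):dx=-3,dy=+5->D; (3,4):dx=-9,dy=-12->C
  (3,5):dx=-2,dy=-6->C; (3,6):dx=-4,dy=-15->C; (3,7):dx=-1,dy=-14->C; (3,8):dx=-12,dy=-2->C
  (3,9):dx=-8,dy=-3->C; (4,5):dx=+7,dy=+6->C; (4,6):dx=+5,dy=-3->D; (4,7):dx=+8,dy=-2->D
  (4,8):dx=-3,dy=+10->D; (4,9):dx=+1,dy=+9->C; (5,6):dx=-2,dy=-9->C; (5,7):dx=+1,dy=-8->D
  (5,8):dx=-10,dy=+4->D; (5,9):dx=-6,dy=+3->D; (6,7):dx=+3,dy=+1->C; (6,8):dx=-8,dy=+13->D
  (6,9):dx=-4,dy=+12->D; (7,8):dx=-11,dy=+12->D; (7,9):dx=-7,dy=+11->D; (8,9):dx=+4,dy=-1->D
Step 2: C = 17, D = 19, total pairs = 36.
Step 3: tau = (C - D)/(n(n-1)/2) = (17 - 19)/36 = -0.055556.
Step 4: Exact two-sided p-value (enumerate n! = 362880 permutations of y under H0): p = 0.919455.
Step 5: alpha = 0.05. fail to reject H0.

tau_b = -0.0556 (C=17, D=19), p = 0.919455, fail to reject H0.


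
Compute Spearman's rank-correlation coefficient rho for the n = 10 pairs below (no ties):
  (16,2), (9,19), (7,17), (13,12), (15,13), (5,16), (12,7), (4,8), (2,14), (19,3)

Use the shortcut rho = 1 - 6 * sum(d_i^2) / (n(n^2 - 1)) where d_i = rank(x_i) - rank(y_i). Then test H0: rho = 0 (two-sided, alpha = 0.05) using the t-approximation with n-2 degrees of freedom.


Step 1: Rank x and y separately (midranks; no ties here).
rank(x): 16->9, 9->5, 7->4, 13->7, 15->8, 5->3, 12->6, 4->2, 2->1, 19->10
rank(y): 2->1, 19->10, 17->9, 12->5, 13->6, 16->8, 7->3, 8->4, 14->7, 3->2
Step 2: d_i = R_x(i) - R_y(i); compute d_i^2.
  (9-1)^2=64, (5-10)^2=25, (4-9)^2=25, (7-5)^2=4, (8-6)^2=4, (3-8)^2=25, (6-3)^2=9, (2-4)^2=4, (1-7)^2=36, (10-2)^2=64
sum(d^2) = 260.
Step 3: rho = 1 - 6*260 / (10*(10^2 - 1)) = 1 - 1560/990 = -0.575758.
Step 4: Under H0, t = rho * sqrt((n-2)/(1-rho^2)) = -1.9917 ~ t(8).
Step 5: Two-sided p-value from the t-distribution with 8 df = 0.081553.
Step 6: alpha = 0.05. fail to reject H0.

rho = -0.5758, p = 0.081553, fail to reject H0 at alpha = 0.05.


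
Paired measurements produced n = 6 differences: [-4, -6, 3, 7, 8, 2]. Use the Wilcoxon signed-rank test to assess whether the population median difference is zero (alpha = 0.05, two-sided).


Step 1: Drop any zero differences (none here) and take |d_i|.
|d| = [4, 6, 3, 7, 8, 2]
Step 2: Midrank |d_i| (ties get averaged ranks).
ranks: |4|->3, |6|->4, |3|->2, |7|->5, |8|->6, |2|->1
Step 3: Attach original signs; sum ranks with positive sign and with negative sign.
W+ = 2 + 5 + 6 + 1 = 14
W- = 3 + 4 = 7
(Check: W+ + W- = 21 should equal n(n+1)/2 = 21.)
Step 4: Test statistic W = min(W+, W-) = 7.
Step 5: No ties, so the exact null distribution over the 2^6 = 64 sign assignments gives the two-sided p-value = 0.562500.
Step 6: alpha = 0.05. fail to reject H0.

W+ = 14, W- = 7, W = min = 7, p = 0.562500, fail to reject H0.


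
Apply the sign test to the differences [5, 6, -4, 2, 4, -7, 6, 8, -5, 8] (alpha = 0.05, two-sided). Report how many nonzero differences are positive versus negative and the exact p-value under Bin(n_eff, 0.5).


Step 1: Discard zero differences. Original n = 10; n_eff = number of nonzero differences = 10.
Nonzero differences (with sign): +5, +6, -4, +2, +4, -7, +6, +8, -5, +8
Step 2: Count signs: positive = 7, negative = 3.
Step 3: Under H0: P(positive) = 0.5, so the number of positives S ~ Bin(10, 0.5).
Step 4: Two-sided exact p-value = sum of Bin(10,0.5) probabilities at or below the observed probability = 0.343750.
Step 5: alpha = 0.05. fail to reject H0.

n_eff = 10, pos = 7, neg = 3, p = 0.343750, fail to reject H0.


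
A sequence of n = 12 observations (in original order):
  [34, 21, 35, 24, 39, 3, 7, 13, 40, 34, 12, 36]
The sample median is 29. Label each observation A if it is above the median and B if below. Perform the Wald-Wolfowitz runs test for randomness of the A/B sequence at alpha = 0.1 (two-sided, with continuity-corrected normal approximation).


Step 1: Compute median = 29; label A = above, B = below.
Labels in order: ABABABBBAABA  (n_A = 6, n_B = 6)
Step 2: Count runs R = 9.
Step 3: Under H0 (random ordering), E[R] = 2*n_A*n_B/(n_A+n_B) + 1 = 2*6*6/12 + 1 = 7.0000.
        Var[R] = 2*n_A*n_B*(2*n_A*n_B - n_A - n_B) / ((n_A+n_B)^2 * (n_A+n_B-1)) = 4320/1584 = 2.7273.
        SD[R] = 1.6514.
Step 4: Continuity-corrected z = (R - 0.5 - E[R]) / SD[R] = (9 - 0.5 - 7.0000) / 1.6514 = 0.9083.
Step 5: Two-sided p-value via normal approximation = 2*(1 - Phi(|z|)) = 0.363722.
Step 6: alpha = 0.1. fail to reject H0.

R = 9, z = 0.9083, p = 0.363722, fail to reject H0.


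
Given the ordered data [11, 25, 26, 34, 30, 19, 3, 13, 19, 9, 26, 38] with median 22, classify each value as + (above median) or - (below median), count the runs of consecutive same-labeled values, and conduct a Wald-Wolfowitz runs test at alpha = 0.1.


Step 1: Compute median = 22; label A = above, B = below.
Labels in order: BAAAABBBBBAA  (n_A = 6, n_B = 6)
Step 2: Count runs R = 4.
Step 3: Under H0 (random ordering), E[R] = 2*n_A*n_B/(n_A+n_B) + 1 = 2*6*6/12 + 1 = 7.0000.
        Var[R] = 2*n_A*n_B*(2*n_A*n_B - n_A - n_B) / ((n_A+n_B)^2 * (n_A+n_B-1)) = 4320/1584 = 2.7273.
        SD[R] = 1.6514.
Step 4: Continuity-corrected z = (R + 0.5 - E[R]) / SD[R] = (4 + 0.5 - 7.0000) / 1.6514 = -1.5138.
Step 5: Two-sided p-value via normal approximation = 2*(1 - Phi(|z|)) = 0.130070.
Step 6: alpha = 0.1. fail to reject H0.

R = 4, z = -1.5138, p = 0.130070, fail to reject H0.


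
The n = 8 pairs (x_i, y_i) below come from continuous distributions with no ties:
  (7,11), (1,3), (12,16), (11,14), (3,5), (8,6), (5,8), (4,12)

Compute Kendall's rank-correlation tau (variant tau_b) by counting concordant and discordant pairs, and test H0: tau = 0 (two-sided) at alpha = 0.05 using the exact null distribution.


Step 1: Enumerate the 28 unordered pairs (i,j) with i<j and classify each by sign(x_j-x_i) * sign(y_j-y_i).
  (1,2):dx=-6,dy=-8->C; (1,3):dx=+5,dy=+5->C; (1,4):dx=+4,dy=+3->C; (1,5):dx=-4,dy=-6->C
  (1,6):dx=+1,dy=-5->D; (1,7):dx=-2,dy=-3->C; (1,8):dx=-3,dy=+1->D; (2,3):dx=+11,dy=+13->C
  (2,4):dx=+10,dy=+11->C; (2,5):dx=+2,dy=+2->C; (2,6):dx=+7,dy=+3->C; (2,7):dx=+4,dy=+5->C
  (2,8):dx=+3,dy=+9->C; (3,4):dx=-1,dy=-2->C; (3,5):dx=-9,dy=-11->C; (3,6):dx=-4,dy=-10->C
  (3,7):dx=-7,dy=-8->C; (3,8):dx=-8,dy=-4->C; (4,5):dx=-8,dy=-9->C; (4,6):dx=-3,dy=-8->C
  (4,7):dx=-6,dy=-6->C; (4,8):dx=-7,dy=-2->C; (5,6):dx=+5,dy=+1->C; (5,7):dx=+2,dy=+3->C
  (5,8):dx=+1,dy=+7->C; (6,7):dx=-3,dy=+2->D; (6,8):dx=-4,dy=+6->D; (7,8):dx=-1,dy=+4->D
Step 2: C = 23, D = 5, total pairs = 28.
Step 3: tau = (C - D)/(n(n-1)/2) = (23 - 5)/28 = 0.642857.
Step 4: Exact two-sided p-value (enumerate n! = 40320 permutations of y under H0): p = 0.031151.
Step 5: alpha = 0.05. reject H0.

tau_b = 0.6429 (C=23, D=5), p = 0.031151, reject H0.


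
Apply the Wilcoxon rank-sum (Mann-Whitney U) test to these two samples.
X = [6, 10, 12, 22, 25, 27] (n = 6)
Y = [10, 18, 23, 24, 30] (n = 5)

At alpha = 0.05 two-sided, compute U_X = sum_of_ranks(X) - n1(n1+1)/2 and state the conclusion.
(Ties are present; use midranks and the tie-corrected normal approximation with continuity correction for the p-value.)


Step 1: Combine and sort all 11 observations; assign midranks.
sorted (value, group): (6,X), (10,X), (10,Y), (12,X), (18,Y), (22,X), (23,Y), (24,Y), (25,X), (27,X), (30,Y)
ranks: 6->1, 10->2.5, 10->2.5, 12->4, 18->5, 22->6, 23->7, 24->8, 25->9, 27->10, 30->11
Step 2: Rank sum for X: R1 = 1 + 2.5 + 4 + 6 + 9 + 10 = 32.5.
Step 3: U_X = R1 - n1(n1+1)/2 = 32.5 - 6*7/2 = 32.5 - 21 = 11.5.
       U_Y = n1*n2 - U_X = 30 - 11.5 = 18.5.
Step 4: Ties are present, so use the tie-corrected normal approximation (with continuity correction) for the p-value.
Step 5: p-value = 0.583025; compare to alpha = 0.05. fail to reject H0.

U_X = 11.5, p = 0.583025, fail to reject H0 at alpha = 0.05.


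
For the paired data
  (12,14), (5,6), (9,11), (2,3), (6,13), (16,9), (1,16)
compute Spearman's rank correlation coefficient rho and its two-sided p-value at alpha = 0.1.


Step 1: Rank x and y separately (midranks; no ties here).
rank(x): 12->6, 5->3, 9->5, 2->2, 6->4, 16->7, 1->1
rank(y): 14->6, 6->2, 11->4, 3->1, 13->5, 9->3, 16->7
Step 2: d_i = R_x(i) - R_y(i); compute d_i^2.
  (6-6)^2=0, (3-2)^2=1, (5-4)^2=1, (2-1)^2=1, (4-5)^2=1, (7-3)^2=16, (1-7)^2=36
sum(d^2) = 56.
Step 3: rho = 1 - 6*56 / (7*(7^2 - 1)) = 1 - 336/336 = 0.000000.
Step 4: Under H0, t = rho * sqrt((n-2)/(1-rho^2)) = 0.0000 ~ t(5).
Step 5: Two-sided p-value from the t-distribution with 5 df = 1.000000.
Step 6: alpha = 0.1. fail to reject H0.

rho = 0.0000, p = 1.000000, fail to reject H0 at alpha = 0.1.


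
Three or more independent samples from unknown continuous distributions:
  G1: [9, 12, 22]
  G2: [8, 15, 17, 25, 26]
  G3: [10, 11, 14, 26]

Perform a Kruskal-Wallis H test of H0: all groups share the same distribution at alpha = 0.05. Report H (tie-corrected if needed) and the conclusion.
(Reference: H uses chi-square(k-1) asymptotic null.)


Step 1: Combine all N = 12 observations and assign midranks.
sorted (value, group, rank): (8,G2,1), (9,G1,2), (10,G3,3), (11,G3,4), (12,G1,5), (14,G3,6), (15,G2,7), (17,G2,8), (22,G1,9), (25,G2,10), (26,G2,11.5), (26,G3,11.5)
Step 2: Sum ranks within each group.
R_1 = 16 (n_1 = 3)
R_2 = 37.5 (n_2 = 5)
R_3 = 24.5 (n_3 = 4)
Step 3: H = 12/(N(N+1)) * sum(R_i^2/n_i) - 3(N+1)
     = 12/(12*13) * (16^2/3 + 37.5^2/5 + 24.5^2/4) - 3*13
     = 0.076923 * 516.646 - 39
     = 0.741987.
Step 4: Ties present; correction factor C = 1 - 6/(12^3 - 12) = 0.996503. Corrected H = 0.741987 / 0.996503 = 0.744591.
Step 5: Under H0, H ~ chi^2(2); p-value = 0.689151.
Step 6: alpha = 0.05. fail to reject H0.

H = 0.7446, df = 2, p = 0.689151, fail to reject H0.


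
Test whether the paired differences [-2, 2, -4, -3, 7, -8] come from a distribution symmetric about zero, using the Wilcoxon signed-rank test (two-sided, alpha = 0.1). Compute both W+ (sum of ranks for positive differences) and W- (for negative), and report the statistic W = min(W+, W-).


Step 1: Drop any zero differences (none here) and take |d_i|.
|d| = [2, 2, 4, 3, 7, 8]
Step 2: Midrank |d_i| (ties get averaged ranks).
ranks: |2|->1.5, |2|->1.5, |4|->4, |3|->3, |7|->5, |8|->6
Step 3: Attach original signs; sum ranks with positive sign and with negative sign.
W+ = 1.5 + 5 = 6.5
W- = 1.5 + 4 + 3 + 6 = 14.5
(Check: W+ + W- = 21 should equal n(n+1)/2 = 21.)
Step 4: Test statistic W = min(W+, W-) = 6.5.
Step 5: Ties in |d|, so use the tie-corrected normal approximation.
        E[W] = n(n+1)/4 = 6*7/4 = 10.5.
        Tie groups: |d|=2 (t=2); sum(t^3 - t) = 6.
        Var[W] = n(n+1)(2n+1)/24 - sum(t^3-t)/48 = 546/24 - 6/48 = 22.625.
        z = (W - E[W]) / sqrt(Var[W]) = (6.5 - 10.5) / 4.7566 = -0.8409.
        Two-sided p = 2*Phi(z) = 0.400381.
Step 6: alpha = 0.1. fail to reject H0.

W+ = 6.5, W- = 14.5, W = min = 6.5, p = 0.400381, fail to reject H0.


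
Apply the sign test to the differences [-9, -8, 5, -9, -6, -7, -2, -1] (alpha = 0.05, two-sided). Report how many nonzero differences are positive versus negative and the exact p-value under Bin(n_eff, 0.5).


Step 1: Discard zero differences. Original n = 8; n_eff = number of nonzero differences = 8.
Nonzero differences (with sign): -9, -8, +5, -9, -6, -7, -2, -1
Step 2: Count signs: positive = 1, negative = 7.
Step 3: Under H0: P(positive) = 0.5, so the number of positives S ~ Bin(8, 0.5).
Step 4: Two-sided exact p-value = sum of Bin(8,0.5) probabilities at or below the observed probability = 0.070312.
Step 5: alpha = 0.05. fail to reject H0.

n_eff = 8, pos = 1, neg = 7, p = 0.070312, fail to reject H0.


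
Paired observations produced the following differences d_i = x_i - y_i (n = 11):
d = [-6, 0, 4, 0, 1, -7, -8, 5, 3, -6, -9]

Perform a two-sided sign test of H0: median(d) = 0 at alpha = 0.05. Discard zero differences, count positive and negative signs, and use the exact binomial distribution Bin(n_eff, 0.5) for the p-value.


Step 1: Discard zero differences. Original n = 11; n_eff = number of nonzero differences = 9.
Nonzero differences (with sign): -6, +4, +1, -7, -8, +5, +3, -6, -9
Step 2: Count signs: positive = 4, negative = 5.
Step 3: Under H0: P(positive) = 0.5, so the number of positives S ~ Bin(9, 0.5).
Step 4: Two-sided exact p-value = sum of Bin(9,0.5) probabilities at or below the observed probability = 1.000000.
Step 5: alpha = 0.05. fail to reject H0.

n_eff = 9, pos = 4, neg = 5, p = 1.000000, fail to reject H0.


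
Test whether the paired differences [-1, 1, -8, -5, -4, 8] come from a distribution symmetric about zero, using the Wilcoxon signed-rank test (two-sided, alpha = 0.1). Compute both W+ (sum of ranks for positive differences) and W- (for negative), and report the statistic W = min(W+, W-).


Step 1: Drop any zero differences (none here) and take |d_i|.
|d| = [1, 1, 8, 5, 4, 8]
Step 2: Midrank |d_i| (ties get averaged ranks).
ranks: |1|->1.5, |1|->1.5, |8|->5.5, |5|->4, |4|->3, |8|->5.5
Step 3: Attach original signs; sum ranks with positive sign and with negative sign.
W+ = 1.5 + 5.5 = 7
W- = 1.5 + 5.5 + 4 + 3 = 14
(Check: W+ + W- = 21 should equal n(n+1)/2 = 21.)
Step 4: Test statistic W = min(W+, W-) = 7.
Step 5: Ties in |d|, so use the tie-corrected normal approximation.
        E[W] = n(n+1)/4 = 6*7/4 = 10.5.
        Tie groups: |d|=1 (t=2), |d|=8 (t=2); sum(t^3 - t) = 12.
        Var[W] = n(n+1)(2n+1)/24 - sum(t^3-t)/48 = 546/24 - 12/48 = 22.5.
        z = (W - E[W]) / sqrt(Var[W]) = (7 - 10.5) / 4.7434 = -0.7379.
        Two-sided p = 2*Phi(z) = 0.460597.
Step 6: alpha = 0.1. fail to reject H0.

W+ = 7, W- = 14, W = min = 7, p = 0.460597, fail to reject H0.


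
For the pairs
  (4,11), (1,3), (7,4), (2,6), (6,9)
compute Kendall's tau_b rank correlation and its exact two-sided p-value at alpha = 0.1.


Step 1: Enumerate the 10 unordered pairs (i,j) with i<j and classify each by sign(x_j-x_i) * sign(y_j-y_i).
  (1,2):dx=-3,dy=-8->C; (1,3):dx=+3,dy=-7->D; (1,4):dx=-2,dy=-5->C; (1,5):dx=+2,dy=-2->D
  (2,3):dx=+6,dy=+1->C; (2,4):dx=+1,dy=+3->C; (2,5):dx=+5,dy=+6->C; (3,4):dx=-5,dy=+2->D
  (3,5):dx=-1,dy=+5->D; (4,5):dx=+4,dy=+3->C
Step 2: C = 6, D = 4, total pairs = 10.
Step 3: tau = (C - D)/(n(n-1)/2) = (6 - 4)/10 = 0.200000.
Step 4: Exact two-sided p-value (enumerate n! = 120 permutations of y under H0): p = 0.816667.
Step 5: alpha = 0.1. fail to reject H0.

tau_b = 0.2000 (C=6, D=4), p = 0.816667, fail to reject H0.


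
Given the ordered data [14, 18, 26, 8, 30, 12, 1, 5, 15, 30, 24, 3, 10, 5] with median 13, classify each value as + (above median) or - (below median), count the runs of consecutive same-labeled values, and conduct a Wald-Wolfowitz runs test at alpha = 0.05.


Step 1: Compute median = 13; label A = above, B = below.
Labels in order: AAABABBBAAABBB  (n_A = 7, n_B = 7)
Step 2: Count runs R = 6.
Step 3: Under H0 (random ordering), E[R] = 2*n_A*n_B/(n_A+n_B) + 1 = 2*7*7/14 + 1 = 8.0000.
        Var[R] = 2*n_A*n_B*(2*n_A*n_B - n_A - n_B) / ((n_A+n_B)^2 * (n_A+n_B-1)) = 8232/2548 = 3.2308.
        SD[R] = 1.7974.
Step 4: Continuity-corrected z = (R + 0.5 - E[R]) / SD[R] = (6 + 0.5 - 8.0000) / 1.7974 = -0.8345.
Step 5: Two-sided p-value via normal approximation = 2*(1 - Phi(|z|)) = 0.403986.
Step 6: alpha = 0.05. fail to reject H0.

R = 6, z = -0.8345, p = 0.403986, fail to reject H0.


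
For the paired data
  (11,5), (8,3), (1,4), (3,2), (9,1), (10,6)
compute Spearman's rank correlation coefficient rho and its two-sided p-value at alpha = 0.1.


Step 1: Rank x and y separately (midranks; no ties here).
rank(x): 11->6, 8->3, 1->1, 3->2, 9->4, 10->5
rank(y): 5->5, 3->3, 4->4, 2->2, 1->1, 6->6
Step 2: d_i = R_x(i) - R_y(i); compute d_i^2.
  (6-5)^2=1, (3-3)^2=0, (1-4)^2=9, (2-2)^2=0, (4-1)^2=9, (5-6)^2=1
sum(d^2) = 20.
Step 3: rho = 1 - 6*20 / (6*(6^2 - 1)) = 1 - 120/210 = 0.428571.
Step 4: Under H0, t = rho * sqrt((n-2)/(1-rho^2)) = 0.9487 ~ t(4).
Step 5: Two-sided p-value from the t-distribution with 4 df = 0.396501.
Step 6: alpha = 0.1. fail to reject H0.

rho = 0.4286, p = 0.396501, fail to reject H0 at alpha = 0.1.


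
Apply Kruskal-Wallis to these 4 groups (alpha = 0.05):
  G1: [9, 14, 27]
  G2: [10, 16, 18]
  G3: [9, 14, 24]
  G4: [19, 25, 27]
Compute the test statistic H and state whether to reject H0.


Step 1: Combine all N = 12 observations and assign midranks.
sorted (value, group, rank): (9,G1,1.5), (9,G3,1.5), (10,G2,3), (14,G1,4.5), (14,G3,4.5), (16,G2,6), (18,G2,7), (19,G4,8), (24,G3,9), (25,G4,10), (27,G1,11.5), (27,G4,11.5)
Step 2: Sum ranks within each group.
R_1 = 17.5 (n_1 = 3)
R_2 = 16 (n_2 = 3)
R_3 = 15 (n_3 = 3)
R_4 = 29.5 (n_4 = 3)
Step 3: H = 12/(N(N+1)) * sum(R_i^2/n_i) - 3(N+1)
     = 12/(12*13) * (17.5^2/3 + 16^2/3 + 15^2/3 + 29.5^2/3) - 3*13
     = 0.076923 * 552.5 - 39
     = 3.500000.
Step 4: Ties present; correction factor C = 1 - 18/(12^3 - 12) = 0.989510. Corrected H = 3.500000 / 0.989510 = 3.537102.
Step 5: Under H0, H ~ chi^2(3); p-value = 0.315982.
Step 6: alpha = 0.05. fail to reject H0.

H = 3.5371, df = 3, p = 0.315982, fail to reject H0.


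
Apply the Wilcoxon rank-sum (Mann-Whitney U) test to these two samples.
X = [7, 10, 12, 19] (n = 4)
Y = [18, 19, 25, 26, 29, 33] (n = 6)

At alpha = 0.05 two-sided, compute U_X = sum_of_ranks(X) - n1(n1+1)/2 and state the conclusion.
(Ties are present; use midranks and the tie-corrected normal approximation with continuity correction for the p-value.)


Step 1: Combine and sort all 10 observations; assign midranks.
sorted (value, group): (7,X), (10,X), (12,X), (18,Y), (19,X), (19,Y), (25,Y), (26,Y), (29,Y), (33,Y)
ranks: 7->1, 10->2, 12->3, 18->4, 19->5.5, 19->5.5, 25->7, 26->8, 29->9, 33->10
Step 2: Rank sum for X: R1 = 1 + 2 + 3 + 5.5 = 11.5.
Step 3: U_X = R1 - n1(n1+1)/2 = 11.5 - 4*5/2 = 11.5 - 10 = 1.5.
       U_Y = n1*n2 - U_X = 24 - 1.5 = 22.5.
Step 4: Ties are present, so use the tie-corrected normal approximation (with continuity correction) for the p-value.
Step 5: p-value = 0.032476; compare to alpha = 0.05. reject H0.

U_X = 1.5, p = 0.032476, reject H0 at alpha = 0.05.


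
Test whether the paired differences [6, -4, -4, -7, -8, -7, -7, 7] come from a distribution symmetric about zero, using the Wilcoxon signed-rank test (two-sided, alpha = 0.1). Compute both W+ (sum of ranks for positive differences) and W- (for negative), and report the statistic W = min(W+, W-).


Step 1: Drop any zero differences (none here) and take |d_i|.
|d| = [6, 4, 4, 7, 8, 7, 7, 7]
Step 2: Midrank |d_i| (ties get averaged ranks).
ranks: |6|->3, |4|->1.5, |4|->1.5, |7|->5.5, |8|->8, |7|->5.5, |7|->5.5, |7|->5.5
Step 3: Attach original signs; sum ranks with positive sign and with negative sign.
W+ = 3 + 5.5 = 8.5
W- = 1.5 + 1.5 + 5.5 + 8 + 5.5 + 5.5 = 27.5
(Check: W+ + W- = 36 should equal n(n+1)/2 = 36.)
Step 4: Test statistic W = min(W+, W-) = 8.5.
Step 5: Ties in |d|, so use the tie-corrected normal approximation.
        E[W] = n(n+1)/4 = 8*9/4 = 18.
        Tie groups: |d|=4 (t=2), |d|=7 (t=4); sum(t^3 - t) = 66.
        Var[W] = n(n+1)(2n+1)/24 - sum(t^3-t)/48 = 1224/24 - 66/48 = 49.625.
        z = (W - E[W]) / sqrt(Var[W]) = (8.5 - 18) / 7.0445 = -1.3486.
        Two-sided p = 2*Phi(z) = 0.177475.
Step 6: alpha = 0.1. fail to reject H0.

W+ = 8.5, W- = 27.5, W = min = 8.5, p = 0.177475, fail to reject H0.


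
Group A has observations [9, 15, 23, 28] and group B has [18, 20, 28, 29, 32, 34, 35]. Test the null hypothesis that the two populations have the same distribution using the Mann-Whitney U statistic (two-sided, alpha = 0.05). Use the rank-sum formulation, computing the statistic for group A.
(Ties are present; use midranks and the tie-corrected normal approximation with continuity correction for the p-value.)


Step 1: Combine and sort all 11 observations; assign midranks.
sorted (value, group): (9,X), (15,X), (18,Y), (20,Y), (23,X), (28,X), (28,Y), (29,Y), (32,Y), (34,Y), (35,Y)
ranks: 9->1, 15->2, 18->3, 20->4, 23->5, 28->6.5, 28->6.5, 29->8, 32->9, 34->10, 35->11
Step 2: Rank sum for X: R1 = 1 + 2 + 5 + 6.5 = 14.5.
Step 3: U_X = R1 - n1(n1+1)/2 = 14.5 - 4*5/2 = 14.5 - 10 = 4.5.
       U_Y = n1*n2 - U_X = 28 - 4.5 = 23.5.
Step 4: Ties are present, so use the tie-corrected normal approximation (with continuity correction) for the p-value.
Step 5: p-value = 0.088247; compare to alpha = 0.05. fail to reject H0.

U_X = 4.5, p = 0.088247, fail to reject H0 at alpha = 0.05.


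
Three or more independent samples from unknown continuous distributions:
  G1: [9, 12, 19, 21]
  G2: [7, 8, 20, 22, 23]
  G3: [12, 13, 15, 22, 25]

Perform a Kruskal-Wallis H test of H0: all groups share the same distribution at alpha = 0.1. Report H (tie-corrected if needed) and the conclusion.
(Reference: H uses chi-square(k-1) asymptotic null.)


Step 1: Combine all N = 14 observations and assign midranks.
sorted (value, group, rank): (7,G2,1), (8,G2,2), (9,G1,3), (12,G1,4.5), (12,G3,4.5), (13,G3,6), (15,G3,7), (19,G1,8), (20,G2,9), (21,G1,10), (22,G2,11.5), (22,G3,11.5), (23,G2,13), (25,G3,14)
Step 2: Sum ranks within each group.
R_1 = 25.5 (n_1 = 4)
R_2 = 36.5 (n_2 = 5)
R_3 = 43 (n_3 = 5)
Step 3: H = 12/(N(N+1)) * sum(R_i^2/n_i) - 3(N+1)
     = 12/(14*15) * (25.5^2/4 + 36.5^2/5 + 43^2/5) - 3*15
     = 0.057143 * 798.812 - 45
     = 0.646429.
Step 4: Ties present; correction factor C = 1 - 12/(14^3 - 14) = 0.995604. Corrected H = 0.646429 / 0.995604 = 0.649283.
Step 5: Under H0, H ~ chi^2(2); p-value = 0.722787.
Step 6: alpha = 0.1. fail to reject H0.

H = 0.6493, df = 2, p = 0.722787, fail to reject H0.


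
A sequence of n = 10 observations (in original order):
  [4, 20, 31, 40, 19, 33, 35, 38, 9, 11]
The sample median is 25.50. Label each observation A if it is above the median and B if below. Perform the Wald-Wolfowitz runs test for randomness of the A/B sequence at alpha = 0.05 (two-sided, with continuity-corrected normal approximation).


Step 1: Compute median = 25.50; label A = above, B = below.
Labels in order: BBAABAAABB  (n_A = 5, n_B = 5)
Step 2: Count runs R = 5.
Step 3: Under H0 (random ordering), E[R] = 2*n_A*n_B/(n_A+n_B) + 1 = 2*5*5/10 + 1 = 6.0000.
        Var[R] = 2*n_A*n_B*(2*n_A*n_B - n_A - n_B) / ((n_A+n_B)^2 * (n_A+n_B-1)) = 2000/900 = 2.2222.
        SD[R] = 1.4907.
Step 4: Continuity-corrected z = (R + 0.5 - E[R]) / SD[R] = (5 + 0.5 - 6.0000) / 1.4907 = -0.3354.
Step 5: Two-sided p-value via normal approximation = 2*(1 - Phi(|z|)) = 0.737316.
Step 6: alpha = 0.05. fail to reject H0.

R = 5, z = -0.3354, p = 0.737316, fail to reject H0.


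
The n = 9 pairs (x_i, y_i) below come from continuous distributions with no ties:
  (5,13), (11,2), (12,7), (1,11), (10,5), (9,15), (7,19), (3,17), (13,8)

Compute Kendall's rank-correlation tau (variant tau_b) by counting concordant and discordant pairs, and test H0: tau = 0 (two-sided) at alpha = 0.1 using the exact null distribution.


Step 1: Enumerate the 36 unordered pairs (i,j) with i<j and classify each by sign(x_j-x_i) * sign(y_j-y_i).
  (1,2):dx=+6,dy=-11->D; (1,3):dx=+7,dy=-6->D; (1,4):dx=-4,dy=-2->C; (1,5):dx=+5,dy=-8->D
  (1,6):dx=+4,dy=+2->C; (1,7):dx=+2,dy=+6->C; (1,8):dx=-2,dy=+4->D; (1,9):dx=+8,dy=-5->D
  (2,3):dx=+1,dy=+5->C; (2,4):dx=-10,dy=+9->D; (2,5):dx=-1,dy=+3->D; (2,6):dx=-2,dy=+13->D
  (2,7):dx=-4,dy=+17->D; (2,8):dx=-8,dy=+15->D; (2,9):dx=+2,dy=+6->C; (3,4):dx=-11,dy=+4->D
  (3,5):dx=-2,dy=-2->C; (3,6):dx=-3,dy=+8->D; (3,7):dx=-5,dy=+12->D; (3,8):dx=-9,dy=+10->D
  (3,9):dx=+1,dy=+1->C; (4,5):dx=+9,dy=-6->D; (4,6):dx=+8,dy=+4->C; (4,7):dx=+6,dy=+8->C
  (4,8):dx=+2,dy=+6->C; (4,9):dx=+12,dy=-3->D; (5,6):dx=-1,dy=+10->D; (5,7):dx=-3,dy=+14->D
  (5,8):dx=-7,dy=+12->D; (5,9):dx=+3,dy=+3->C; (6,7):dx=-2,dy=+4->D; (6,8):dx=-6,dy=+2->D
  (6,9):dx=+4,dy=-7->D; (7,8):dx=-4,dy=-2->C; (7,9):dx=+6,dy=-11->D; (8,9):dx=+10,dy=-9->D
Step 2: C = 12, D = 24, total pairs = 36.
Step 3: tau = (C - D)/(n(n-1)/2) = (12 - 24)/36 = -0.333333.
Step 4: Exact two-sided p-value (enumerate n! = 362880 permutations of y under H0): p = 0.259518.
Step 5: alpha = 0.1. fail to reject H0.

tau_b = -0.3333 (C=12, D=24), p = 0.259518, fail to reject H0.


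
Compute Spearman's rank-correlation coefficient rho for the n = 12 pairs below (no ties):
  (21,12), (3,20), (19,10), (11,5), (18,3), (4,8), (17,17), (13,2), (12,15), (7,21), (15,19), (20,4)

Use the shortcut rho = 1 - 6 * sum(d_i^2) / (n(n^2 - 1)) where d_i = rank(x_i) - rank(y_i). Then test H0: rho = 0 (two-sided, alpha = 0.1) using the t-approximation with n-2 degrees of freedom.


Step 1: Rank x and y separately (midranks; no ties here).
rank(x): 21->12, 3->1, 19->10, 11->4, 18->9, 4->2, 17->8, 13->6, 12->5, 7->3, 15->7, 20->11
rank(y): 12->7, 20->11, 10->6, 5->4, 3->2, 8->5, 17->9, 2->1, 15->8, 21->12, 19->10, 4->3
Step 2: d_i = R_x(i) - R_y(i); compute d_i^2.
  (12-7)^2=25, (1-11)^2=100, (10-6)^2=16, (4-4)^2=0, (9-2)^2=49, (2-5)^2=9, (8-9)^2=1, (6-1)^2=25, (5-8)^2=9, (3-12)^2=81, (7-10)^2=9, (11-3)^2=64
sum(d^2) = 388.
Step 3: rho = 1 - 6*388 / (12*(12^2 - 1)) = 1 - 2328/1716 = -0.356643.
Step 4: Under H0, t = rho * sqrt((n-2)/(1-rho^2)) = -1.2072 ~ t(10).
Step 5: Two-sided p-value from the t-distribution with 10 df = 0.255138.
Step 6: alpha = 0.1. fail to reject H0.

rho = -0.3566, p = 0.255138, fail to reject H0 at alpha = 0.1.


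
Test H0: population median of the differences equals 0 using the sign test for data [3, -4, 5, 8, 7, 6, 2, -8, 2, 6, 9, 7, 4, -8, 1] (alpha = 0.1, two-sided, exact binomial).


Step 1: Discard zero differences. Original n = 15; n_eff = number of nonzero differences = 15.
Nonzero differences (with sign): +3, -4, +5, +8, +7, +6, +2, -8, +2, +6, +9, +7, +4, -8, +1
Step 2: Count signs: positive = 12, negative = 3.
Step 3: Under H0: P(positive) = 0.5, so the number of positives S ~ Bin(15, 0.5).
Step 4: Two-sided exact p-value = sum of Bin(15,0.5) probabilities at or below the observed probability = 0.035156.
Step 5: alpha = 0.1. reject H0.

n_eff = 15, pos = 12, neg = 3, p = 0.035156, reject H0.


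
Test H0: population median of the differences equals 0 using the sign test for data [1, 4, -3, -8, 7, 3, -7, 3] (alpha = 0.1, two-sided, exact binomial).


Step 1: Discard zero differences. Original n = 8; n_eff = number of nonzero differences = 8.
Nonzero differences (with sign): +1, +4, -3, -8, +7, +3, -7, +3
Step 2: Count signs: positive = 5, negative = 3.
Step 3: Under H0: P(positive) = 0.5, so the number of positives S ~ Bin(8, 0.5).
Step 4: Two-sided exact p-value = sum of Bin(8,0.5) probabilities at or below the observed probability = 0.726562.
Step 5: alpha = 0.1. fail to reject H0.

n_eff = 8, pos = 5, neg = 3, p = 0.726562, fail to reject H0.


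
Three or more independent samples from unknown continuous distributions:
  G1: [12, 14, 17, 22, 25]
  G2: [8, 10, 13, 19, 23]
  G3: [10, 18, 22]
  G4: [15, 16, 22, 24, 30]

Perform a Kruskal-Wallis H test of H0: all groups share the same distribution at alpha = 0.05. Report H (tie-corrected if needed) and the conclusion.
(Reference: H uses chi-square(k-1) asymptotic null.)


Step 1: Combine all N = 18 observations and assign midranks.
sorted (value, group, rank): (8,G2,1), (10,G2,2.5), (10,G3,2.5), (12,G1,4), (13,G2,5), (14,G1,6), (15,G4,7), (16,G4,8), (17,G1,9), (18,G3,10), (19,G2,11), (22,G1,13), (22,G3,13), (22,G4,13), (23,G2,15), (24,G4,16), (25,G1,17), (30,G4,18)
Step 2: Sum ranks within each group.
R_1 = 49 (n_1 = 5)
R_2 = 34.5 (n_2 = 5)
R_3 = 25.5 (n_3 = 3)
R_4 = 62 (n_4 = 5)
Step 3: H = 12/(N(N+1)) * sum(R_i^2/n_i) - 3(N+1)
     = 12/(18*19) * (49^2/5 + 34.5^2/5 + 25.5^2/3 + 62^2/5) - 3*19
     = 0.035088 * 1703.8 - 57
     = 2.782456.
Step 4: Ties present; correction factor C = 1 - 30/(18^3 - 18) = 0.994840. Corrected H = 2.782456 / 0.994840 = 2.796888.
Step 5: Under H0, H ~ chi^2(3); p-value = 0.424012.
Step 6: alpha = 0.05. fail to reject H0.

H = 2.7969, df = 3, p = 0.424012, fail to reject H0.


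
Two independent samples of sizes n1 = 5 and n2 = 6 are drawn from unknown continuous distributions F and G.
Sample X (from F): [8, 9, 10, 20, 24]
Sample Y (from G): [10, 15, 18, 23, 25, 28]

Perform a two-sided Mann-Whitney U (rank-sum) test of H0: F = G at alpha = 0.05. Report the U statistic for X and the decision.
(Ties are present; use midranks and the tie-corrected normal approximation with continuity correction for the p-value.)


Step 1: Combine and sort all 11 observations; assign midranks.
sorted (value, group): (8,X), (9,X), (10,X), (10,Y), (15,Y), (18,Y), (20,X), (23,Y), (24,X), (25,Y), (28,Y)
ranks: 8->1, 9->2, 10->3.5, 10->3.5, 15->5, 18->6, 20->7, 23->8, 24->9, 25->10, 28->11
Step 2: Rank sum for X: R1 = 1 + 2 + 3.5 + 7 + 9 = 22.5.
Step 3: U_X = R1 - n1(n1+1)/2 = 22.5 - 5*6/2 = 22.5 - 15 = 7.5.
       U_Y = n1*n2 - U_X = 30 - 7.5 = 22.5.
Step 4: Ties are present, so use the tie-corrected normal approximation (with continuity correction) for the p-value.
Step 5: p-value = 0.200217; compare to alpha = 0.05. fail to reject H0.

U_X = 7.5, p = 0.200217, fail to reject H0 at alpha = 0.05.


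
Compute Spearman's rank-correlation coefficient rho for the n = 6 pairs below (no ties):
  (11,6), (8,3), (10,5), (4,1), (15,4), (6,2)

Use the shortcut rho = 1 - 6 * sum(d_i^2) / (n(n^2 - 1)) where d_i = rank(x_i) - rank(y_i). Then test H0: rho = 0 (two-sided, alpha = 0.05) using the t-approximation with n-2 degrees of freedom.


Step 1: Rank x and y separately (midranks; no ties here).
rank(x): 11->5, 8->3, 10->4, 4->1, 15->6, 6->2
rank(y): 6->6, 3->3, 5->5, 1->1, 4->4, 2->2
Step 2: d_i = R_x(i) - R_y(i); compute d_i^2.
  (5-6)^2=1, (3-3)^2=0, (4-5)^2=1, (1-1)^2=0, (6-4)^2=4, (2-2)^2=0
sum(d^2) = 6.
Step 3: rho = 1 - 6*6 / (6*(6^2 - 1)) = 1 - 36/210 = 0.828571.
Step 4: Under H0, t = rho * sqrt((n-2)/(1-rho^2)) = 2.9598 ~ t(4).
Step 5: Two-sided p-value from the t-distribution with 4 df = 0.041563.
Step 6: alpha = 0.05. reject H0.

rho = 0.8286, p = 0.041563, reject H0 at alpha = 0.05.


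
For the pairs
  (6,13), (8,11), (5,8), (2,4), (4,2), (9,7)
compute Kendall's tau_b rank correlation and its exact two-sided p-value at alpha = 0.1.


Step 1: Enumerate the 15 unordered pairs (i,j) with i<j and classify each by sign(x_j-x_i) * sign(y_j-y_i).
  (1,2):dx=+2,dy=-2->D; (1,3):dx=-1,dy=-5->C; (1,4):dx=-4,dy=-9->C; (1,5):dx=-2,dy=-11->C
  (1,6):dx=+3,dy=-6->D; (2,3):dx=-3,dy=-3->C; (2,4):dx=-6,dy=-7->C; (2,5):dx=-4,dy=-9->C
  (2,6):dx=+1,dy=-4->D; (3,4):dx=-3,dy=-4->C; (3,5):dx=-1,dy=-6->C; (3,6):dx=+4,dy=-1->D
  (4,5):dx=+2,dy=-2->D; (4,6):dx=+7,dy=+3->C; (5,6):dx=+5,dy=+5->C
Step 2: C = 10, D = 5, total pairs = 15.
Step 3: tau = (C - D)/(n(n-1)/2) = (10 - 5)/15 = 0.333333.
Step 4: Exact two-sided p-value (enumerate n! = 720 permutations of y under H0): p = 0.469444.
Step 5: alpha = 0.1. fail to reject H0.

tau_b = 0.3333 (C=10, D=5), p = 0.469444, fail to reject H0.


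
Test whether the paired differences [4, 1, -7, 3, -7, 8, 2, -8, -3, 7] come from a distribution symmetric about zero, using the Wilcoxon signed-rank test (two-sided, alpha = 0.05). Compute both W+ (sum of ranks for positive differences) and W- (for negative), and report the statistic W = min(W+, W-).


Step 1: Drop any zero differences (none here) and take |d_i|.
|d| = [4, 1, 7, 3, 7, 8, 2, 8, 3, 7]
Step 2: Midrank |d_i| (ties get averaged ranks).
ranks: |4|->5, |1|->1, |7|->7, |3|->3.5, |7|->7, |8|->9.5, |2|->2, |8|->9.5, |3|->3.5, |7|->7
Step 3: Attach original signs; sum ranks with positive sign and with negative sign.
W+ = 5 + 1 + 3.5 + 9.5 + 2 + 7 = 28
W- = 7 + 7 + 9.5 + 3.5 = 27
(Check: W+ + W- = 55 should equal n(n+1)/2 = 55.)
Step 4: Test statistic W = min(W+, W-) = 27.
Step 5: Ties in |d|, so use the tie-corrected normal approximation.
        E[W] = n(n+1)/4 = 10*11/4 = 27.5.
        Tie groups: |d|=3 (t=2), |d|=7 (t=3), |d|=8 (t=2); sum(t^3 - t) = 36.
        Var[W] = n(n+1)(2n+1)/24 - sum(t^3-t)/48 = 2310/24 - 36/48 = 95.5.
        z = (W - E[W]) / sqrt(Var[W]) = (27 - 27.5) / 9.7724 = -0.0512.
        Two-sided p = 2*Phi(z) = 0.959194.
Step 6: alpha = 0.05. fail to reject H0.

W+ = 28, W- = 27, W = min = 27, p = 0.959194, fail to reject H0.


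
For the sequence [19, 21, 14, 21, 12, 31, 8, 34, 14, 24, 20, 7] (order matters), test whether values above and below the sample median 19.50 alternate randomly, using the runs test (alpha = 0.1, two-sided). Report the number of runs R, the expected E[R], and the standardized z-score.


Step 1: Compute median = 19.50; label A = above, B = below.
Labels in order: BABABABABAAB  (n_A = 6, n_B = 6)
Step 2: Count runs R = 11.
Step 3: Under H0 (random ordering), E[R] = 2*n_A*n_B/(n_A+n_B) + 1 = 2*6*6/12 + 1 = 7.0000.
        Var[R] = 2*n_A*n_B*(2*n_A*n_B - n_A - n_B) / ((n_A+n_B)^2 * (n_A+n_B-1)) = 4320/1584 = 2.7273.
        SD[R] = 1.6514.
Step 4: Continuity-corrected z = (R - 0.5 - E[R]) / SD[R] = (11 - 0.5 - 7.0000) / 1.6514 = 2.1194.
Step 5: Two-sided p-value via normal approximation = 2*(1 - Phi(|z|)) = 0.034060.
Step 6: alpha = 0.1. reject H0.

R = 11, z = 2.1194, p = 0.034060, reject H0.


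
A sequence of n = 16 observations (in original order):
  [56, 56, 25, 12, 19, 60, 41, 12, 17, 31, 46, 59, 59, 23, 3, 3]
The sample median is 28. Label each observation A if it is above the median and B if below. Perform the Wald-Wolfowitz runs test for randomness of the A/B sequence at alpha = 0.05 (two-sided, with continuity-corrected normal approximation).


Step 1: Compute median = 28; label A = above, B = below.
Labels in order: AABBBAABBAAAABBB  (n_A = 8, n_B = 8)
Step 2: Count runs R = 6.
Step 3: Under H0 (random ordering), E[R] = 2*n_A*n_B/(n_A+n_B) + 1 = 2*8*8/16 + 1 = 9.0000.
        Var[R] = 2*n_A*n_B*(2*n_A*n_B - n_A - n_B) / ((n_A+n_B)^2 * (n_A+n_B-1)) = 14336/3840 = 3.7333.
        SD[R] = 1.9322.
Step 4: Continuity-corrected z = (R + 0.5 - E[R]) / SD[R] = (6 + 0.5 - 9.0000) / 1.9322 = -1.2939.
Step 5: Two-sided p-value via normal approximation = 2*(1 - Phi(|z|)) = 0.195709.
Step 6: alpha = 0.05. fail to reject H0.

R = 6, z = -1.2939, p = 0.195709, fail to reject H0.
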